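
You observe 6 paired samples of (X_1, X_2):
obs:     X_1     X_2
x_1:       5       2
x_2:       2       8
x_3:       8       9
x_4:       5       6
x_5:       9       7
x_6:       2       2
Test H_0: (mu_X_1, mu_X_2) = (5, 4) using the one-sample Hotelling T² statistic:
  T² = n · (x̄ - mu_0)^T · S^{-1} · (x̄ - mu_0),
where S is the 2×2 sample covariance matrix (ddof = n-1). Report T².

Step 1 — sample mean vector:
  mean(X_1) = (5 + 2 + 8 + 5 + 9 + 2) / 6 = 31/6 = 5.1667
  mean(X_2) = (2 + 8 + 9 + 6 + 7 + 2) / 6 = 34/6 = 5.6667
  x̄ = (5.1667, 5.6667),  deviation x̄ - mu_0 = (5.1667, 5.6667) - (5, 4) = (0.1667, 1.6667).

Step 2 — sample covariance matrix, S[i,j] = (1/(n-1)) · Σ_k (x_{k,i} - mean_i) · (x_{k,j} - mean_j), divisor n-1 = 5:
  S[X_1,X_1] = ((-0.1667)·(-0.1667) + (-3.1667)·(-3.1667) + (2.8333)·(2.8333) + (-0.1667)·(-0.1667) + (3.8333)·(3.8333) + (-3.1667)·(-3.1667)) / 5 = 42.8333/5 = 8.5667
  S[X_1,X_2] = ((-0.1667)·(-3.6667) + (-3.1667)·(2.3333) + (2.8333)·(3.3333) + (-0.1667)·(0.3333) + (3.8333)·(1.3333) + (-3.1667)·(-3.6667)) / 5 = 19.3333/5 = 3.8667
  S[X_2,X_2] = ((-3.6667)·(-3.6667) + (2.3333)·(2.3333) + (3.3333)·(3.3333) + (0.3333)·(0.3333) + (1.3333)·(1.3333) + (-3.6667)·(-3.6667)) / 5 = 45.3333/5 = 9.0667
  S = [[8.5667, 3.8667],
 [3.8667, 9.0667]].

Step 3 — invert S. det(S) = 8.5667·9.0667 - (3.8667)² = 62.72.
  S^{-1} = (1/det) · [[d, -b], [-b, a]] = [[0.1446, -0.0616],
 [-0.0616, 0.1366]].

Step 4 — quadratic form (x̄ - mu_0)^T · S^{-1} · (x̄ - mu_0):
  S^{-1} · (x̄ - mu_0) = (-0.0787, 0.2174),
  (x̄ - mu_0)^T · [...] = (0.1667)·(-0.0787) + (1.6667)·(0.2174) = 0.3492.

Step 5 — scale by n: T² = 6 · 0.3492 = 2.095.

T² ≈ 2.095


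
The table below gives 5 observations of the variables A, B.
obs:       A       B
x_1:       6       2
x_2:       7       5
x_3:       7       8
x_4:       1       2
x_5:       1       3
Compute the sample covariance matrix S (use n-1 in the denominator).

Step 1 — column means:
  mean(A) = (6 + 7 + 7 + 1 + 1) / 5 = 22/5 = 4.4
  mean(B) = (2 + 5 + 8 + 2 + 3) / 5 = 20/5 = 4

Step 2 — sample covariance S[i,j] = (1/(n-1)) · Σ_k (x_{k,i} - mean_i) · (x_{k,j} - mean_j), with n-1 = 4.
  S[A,A] = ((1.6)·(1.6) + (2.6)·(2.6) + (2.6)·(2.6) + (-3.4)·(-3.4) + (-3.4)·(-3.4)) / 4 = 39.2/4 = 9.8
  S[A,B] = ((1.6)·(-2) + (2.6)·(1) + (2.6)·(4) + (-3.4)·(-2) + (-3.4)·(-1)) / 4 = 20/4 = 5
  S[B,B] = ((-2)·(-2) + (1)·(1) + (4)·(4) + (-2)·(-2) + (-1)·(-1)) / 4 = 26/4 = 6.5

S is symmetric (S[j,i] = S[i,j]). Assembling:

S = [[9.8, 5],
 [5, 6.5]]


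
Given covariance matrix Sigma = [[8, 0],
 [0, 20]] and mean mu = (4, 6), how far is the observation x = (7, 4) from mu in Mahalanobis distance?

Step 1 — centre the observation: (x - mu) = (3, -2).

Step 2 — invert Sigma. det(Sigma) = 8·20 - (0)² = 160.
  Sigma^{-1} = (1/det) · [[d, -b], [-b, a]] = [[0.125, 0],
 [0, 0.05]].

Step 3 — form the quadratic (x - mu)^T · Sigma^{-1} · (x - mu):
  Sigma^{-1} · (x - mu) = (0.375, -0.1).
  (x - mu)^T · [Sigma^{-1} · (x - mu)] = (3)·(0.375) + (-2)·(-0.1) = 1.325.

Step 4 — take square root: d = √(1.325) ≈ 1.1511.

d(x, mu) = √(1.325) ≈ 1.1511


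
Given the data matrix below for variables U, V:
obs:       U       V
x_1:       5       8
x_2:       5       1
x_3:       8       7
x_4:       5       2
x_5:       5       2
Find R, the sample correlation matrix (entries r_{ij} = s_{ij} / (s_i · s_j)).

Step 1 — column means:
  mean(U) = (5 + 5 + 8 + 5 + 5) / 5 = 28/5 = 5.6
  mean(V) = (8 + 1 + 7 + 2 + 2) / 5 = 20/5 = 4

Step 2 — sample variances and covariances s[i,j] = (1/(n-1)) · Σ_k (x_{k,i} - mean_i) · (x_{k,j} - mean_j), with n-1 = 4:
  s[U,U] = ((-0.6)·(-0.6) + (-0.6)·(-0.6) + (2.4)·(2.4) + (-0.6)·(-0.6) + (-0.6)·(-0.6)) / 4 = 7.2/4 = 1.8
  s[U,V] = ((-0.6)·(4) + (-0.6)·(-3) + (2.4)·(3) + (-0.6)·(-2) + (-0.6)·(-2)) / 4 = 9/4 = 2.25
  s[V,V] = ((4)·(4) + (-3)·(-3) + (3)·(3) + (-2)·(-2) + (-2)·(-2)) / 4 = 42/4 = 10.5
  Sample standard deviations s_i = √(s[i,i]):
  s(U) = √(1.8) = 1.3416
  s(V) = √(10.5) = 3.2404

Step 3 — r_{ij} = s_{ij} / (s_i · s_j):
  r[U,U] = 1 (diagonal).
  r[U,V] = 2.25 / (1.3416 · 3.2404) = 2.25 / 4.3474 = 0.5175
  r[V,V] = 1 (diagonal).

R is symmetric with unit diagonal. Assembling:

R = [[1, 0.5175],
 [0.5175, 1]]


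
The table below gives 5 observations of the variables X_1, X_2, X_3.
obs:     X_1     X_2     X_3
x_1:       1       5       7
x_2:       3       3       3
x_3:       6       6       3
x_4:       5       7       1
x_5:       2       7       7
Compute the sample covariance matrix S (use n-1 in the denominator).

Step 1 — column means:
  mean(X_1) = (1 + 3 + 6 + 5 + 2) / 5 = 17/5 = 3.4
  mean(X_2) = (5 + 3 + 6 + 7 + 7) / 5 = 28/5 = 5.6
  mean(X_3) = (7 + 3 + 3 + 1 + 7) / 5 = 21/5 = 4.2

Step 2 — sample covariance S[i,j] = (1/(n-1)) · Σ_k (x_{k,i} - mean_i) · (x_{k,j} - mean_j), with n-1 = 4.
  S[X_1,X_1] = ((-2.4)·(-2.4) + (-0.4)·(-0.4) + (2.6)·(2.6) + (1.6)·(1.6) + (-1.4)·(-1.4)) / 4 = 17.2/4 = 4.3
  S[X_1,X_2] = ((-2.4)·(-0.6) + (-0.4)·(-2.6) + (2.6)·(0.4) + (1.6)·(1.4) + (-1.4)·(1.4)) / 4 = 3.8/4 = 0.95
  S[X_1,X_3] = ((-2.4)·(2.8) + (-0.4)·(-1.2) + (2.6)·(-1.2) + (1.6)·(-3.2) + (-1.4)·(2.8)) / 4 = -18.4/4 = -4.6
  S[X_2,X_2] = ((-0.6)·(-0.6) + (-2.6)·(-2.6) + (0.4)·(0.4) + (1.4)·(1.4) + (1.4)·(1.4)) / 4 = 11.2/4 = 2.8
  S[X_2,X_3] = ((-0.6)·(2.8) + (-2.6)·(-1.2) + (0.4)·(-1.2) + (1.4)·(-3.2) + (1.4)·(2.8)) / 4 = 0.4/4 = 0.1
  S[X_3,X_3] = ((2.8)·(2.8) + (-1.2)·(-1.2) + (-1.2)·(-1.2) + (-3.2)·(-3.2) + (2.8)·(2.8)) / 4 = 28.8/4 = 7.2

S is symmetric (S[j,i] = S[i,j]). Assembling:

S = [[4.3, 0.95, -4.6],
 [0.95, 2.8, 0.1],
 [-4.6, 0.1, 7.2]]


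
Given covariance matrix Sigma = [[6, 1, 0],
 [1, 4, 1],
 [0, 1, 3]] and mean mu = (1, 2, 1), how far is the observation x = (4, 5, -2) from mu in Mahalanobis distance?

Step 1 — centre the observation: (x - mu) = (3, 3, -3).

Step 2 — invert Sigma (cofactor / det for 3×3, or solve directly):
  Sigma^{-1} = [[0.1746, -0.0476, 0.0159],
 [-0.0476, 0.2857, -0.0952],
 [0.0159, -0.0952, 0.3651]].

Step 3 — form the quadratic (x - mu)^T · Sigma^{-1} · (x - mu):
  Sigma^{-1} · (x - mu) = (0.3333, 1, -1.3333).
  (x - mu)^T · [Sigma^{-1} · (x - mu)] = (3)·(0.3333) + (3)·(1) + (-3)·(-1.3333) = 8.

Step 4 — take square root: d = √(8) ≈ 2.8284.

d(x, mu) = √(8) ≈ 2.8284


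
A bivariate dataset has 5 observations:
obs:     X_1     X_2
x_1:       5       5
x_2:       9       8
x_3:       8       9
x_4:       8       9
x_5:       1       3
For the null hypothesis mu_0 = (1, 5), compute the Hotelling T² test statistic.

Step 1 — sample mean vector:
  mean(X_1) = (5 + 9 + 8 + 8 + 1) / 5 = 31/5 = 6.2
  mean(X_2) = (5 + 8 + 9 + 9 + 3) / 5 = 34/5 = 6.8
  x̄ = (6.2, 6.8),  deviation x̄ - mu_0 = (6.2, 6.8) - (1, 5) = (5.2, 1.8).

Step 2 — sample covariance matrix, S[i,j] = (1/(n-1)) · Σ_k (x_{k,i} - mean_i) · (x_{k,j} - mean_j), divisor n-1 = 4:
  S[X_1,X_1] = ((-1.2)·(-1.2) + (2.8)·(2.8) + (1.8)·(1.8) + (1.8)·(1.8) + (-5.2)·(-5.2)) / 4 = 42.8/4 = 10.7
  S[X_1,X_2] = ((-1.2)·(-1.8) + (2.8)·(1.2) + (1.8)·(2.2) + (1.8)·(2.2) + (-5.2)·(-3.8)) / 4 = 33.2/4 = 8.3
  S[X_2,X_2] = ((-1.8)·(-1.8) + (1.2)·(1.2) + (2.2)·(2.2) + (2.2)·(2.2) + (-3.8)·(-3.8)) / 4 = 28.8/4 = 7.2
  S = [[10.7, 8.3],
 [8.3, 7.2]].

Step 3 — invert S. det(S) = 10.7·7.2 - (8.3)² = 8.15.
  S^{-1} = (1/det) · [[d, -b], [-b, a]] = [[0.8834, -1.0184],
 [-1.0184, 1.3129]].

Step 4 — quadratic form (x̄ - mu_0)^T · S^{-1} · (x̄ - mu_0):
  S^{-1} · (x̄ - mu_0) = (2.7607, -2.9325),
  (x̄ - mu_0)^T · [...] = (5.2)·(2.7607) + (1.8)·(-2.9325) = 9.0773.

Step 5 — scale by n: T² = 5 · 9.0773 = 45.3865.

T² ≈ 45.3865


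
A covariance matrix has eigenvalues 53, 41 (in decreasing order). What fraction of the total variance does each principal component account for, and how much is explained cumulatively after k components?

Step 1 — total variance = trace(Sigma) = Σ λ_i = 53 + 41 = 94.

Step 2 — fraction explained by component i = λ_i / Σ λ:
  PC1: 53/94 = 0.5638
  PC2: 41/94 = 0.4362

Step 3 — cumulative fraction after k components = (λ_1 + ... + λ_k) / Σ λ:
  k = 1: 53/94 = 0.5638
  k = 2: (53 + 41)/94 = 94/94 = 1

Summary (fraction, with percent):

explained: PC1 0.5638 (56.38%), PC2 0.4362 (43.62%);  cumulative: 0.5638, 1


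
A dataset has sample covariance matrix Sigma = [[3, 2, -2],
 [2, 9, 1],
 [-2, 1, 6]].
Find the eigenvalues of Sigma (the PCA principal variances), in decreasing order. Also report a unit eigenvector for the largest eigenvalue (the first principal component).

Step 1 — characteristic polynomial p(λ) = det(λI - Sigma) = λ³ - tr·λ² + c_1·λ - det, where tr = trace, c_1 = sum of the principal 2×2 minors, det = det(Sigma):
  tr = 3 + 9 + 6 = 18,
  c_1 = (3·9 - (2)²) + (3·6 - (-2)²) + (9·6 - (1)²) = 23 + 14 + 53 = 90,
  det = 3·(9·6 - (1)²) - (2)·((2)·6 - (1)·(-2)) + (-2)·((2)·(1) - 9·(-2)) = 3·(53) - (2)·(14) + (-2)·(20) = 91.
  So p(λ) = λ³ - 18λ² + 90λ - 91.
Step 2 — look for an integer root (rational root theorem: any rational root is an integer divisor of 91). Testing λ = 7:
  p(7) = 343 - 882 + 630 - 91 = 0  ✓
  Dividing out (λ - 7): p(λ) = (λ - 7)(λ² - 11λ + 13).
Step 3 — remaining eigenvalues from the quadratic λ² - 11λ + 13 = 0:
  Δ = 11² - 4·13 = 121 - 52 = 69,  λ = (11 ± √69)/2 = (11 ± 8.3066)/2 ≈ 9.6533 or 1.3467.
  Sorted: λ_1 = 9.6533,  λ_2 = 7,  λ_3 = 1.3467  (check: sum = 18 = tr ✓).

Step 4 — unit eigenvector for λ_1 ≈ 9.6533: v spans the null space of (Sigma - λ_1 I), whose rows are
  r_1 = (-6.6533, 2, -2),  r_2 = (2, -0.6533, 1),  r_3 = (-2, 1, -3.6533).
  v is orthogonal to every row, so take v ∝ r_1 × r_2 = ((2)·(1) - (-2)·(-0.6533), (-2)·(2) - (-6.6533)·(1), (-6.6533)·(-0.6533) - (2)·(2)) ≈ (0.6934, 2.6533, 0.3467).
  Let u = (0.6934, 2.6533, 0.3467).
  ||u|| = √((0.6934)² + (2.6533)² + (0.3467)²) = √(7.641) ≈ 2.7642,  v_1 = u/||u|| ≈ (0.2508, 0.9599, 0.1254) (||v_1|| = 1).

λ_1 = 9.6533,  λ_2 = 7,  λ_3 = 1.3467;  v_1 ≈ (0.2508, 0.9599, 0.1254)


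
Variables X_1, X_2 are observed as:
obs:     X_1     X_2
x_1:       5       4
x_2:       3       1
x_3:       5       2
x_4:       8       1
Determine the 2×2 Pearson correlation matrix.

Step 1 — column means:
  mean(X_1) = (5 + 3 + 5 + 8) / 4 = 21/4 = 5.25
  mean(X_2) = (4 + 1 + 2 + 1) / 4 = 8/4 = 2

Step 2 — sample variances and covariances s[i,j] = (1/(n-1)) · Σ_k (x_{k,i} - mean_i) · (x_{k,j} - mean_j), with n-1 = 3:
  s[X_1,X_1] = ((-0.25)·(-0.25) + (-2.25)·(-2.25) + (-0.25)·(-0.25) + (2.75)·(2.75)) / 3 = 12.75/3 = 4.25
  s[X_1,X_2] = ((-0.25)·(2) + (-2.25)·(-1) + (-0.25)·(0) + (2.75)·(-1)) / 3 = -1/3 = -0.3333
  s[X_2,X_2] = ((2)·(2) + (-1)·(-1) + (0)·(0) + (-1)·(-1)) / 3 = 6/3 = 2
  Sample standard deviations s_i = √(s[i,i]):
  s(X_1) = √(4.25) = 2.0616
  s(X_2) = √(2) = 1.4142

Step 3 — r_{ij} = s_{ij} / (s_i · s_j):
  r[X_1,X_1] = 1 (diagonal).
  r[X_1,X_2] = -0.3333 / (2.0616 · 1.4142) = -0.3333 / 2.9155 = -0.1143
  r[X_2,X_2] = 1 (diagonal).

R is symmetric with unit diagonal. Assembling:

R = [[1, -0.1143],
 [-0.1143, 1]]


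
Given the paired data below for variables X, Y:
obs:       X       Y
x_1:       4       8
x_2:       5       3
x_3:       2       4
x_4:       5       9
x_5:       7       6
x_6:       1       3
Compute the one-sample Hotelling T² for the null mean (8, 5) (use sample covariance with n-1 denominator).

Step 1 — sample mean vector:
  mean(X) = (4 + 5 + 2 + 5 + 7 + 1) / 6 = 24/6 = 4
  mean(Y) = (8 + 3 + 4 + 9 + 6 + 3) / 6 = 33/6 = 5.5
  x̄ = (4, 5.5),  deviation x̄ - mu_0 = (4, 5.5) - (8, 5) = (-4, 0.5).

Step 2 — sample covariance matrix, S[i,j] = (1/(n-1)) · Σ_k (x_{k,i} - mean_i) · (x_{k,j} - mean_j), divisor n-1 = 5:
  S[X,X] = ((0)·(0) + (1)·(1) + (-2)·(-2) + (1)·(1) + (3)·(3) + (-3)·(-3)) / 5 = 24/5 = 4.8
  S[X,Y] = ((0)·(2.5) + (1)·(-2.5) + (-2)·(-1.5) + (1)·(3.5) + (3)·(0.5) + (-3)·(-2.5)) / 5 = 13/5 = 2.6
  S[Y,Y] = ((2.5)·(2.5) + (-2.5)·(-2.5) + (-1.5)·(-1.5) + (3.5)·(3.5) + (0.5)·(0.5) + (-2.5)·(-2.5)) / 5 = 33.5/5 = 6.7
  S = [[4.8, 2.6],
 [2.6, 6.7]].

Step 3 — invert S. det(S) = 4.8·6.7 - (2.6)² = 25.4.
  S^{-1} = (1/det) · [[d, -b], [-b, a]] = [[0.2638, -0.1024],
 [-0.1024, 0.189]].

Step 4 — quadratic form (x̄ - mu_0)^T · S^{-1} · (x̄ - mu_0):
  S^{-1} · (x̄ - mu_0) = (-1.1063, 0.5039),
  (x̄ - mu_0)^T · [...] = (-4)·(-1.1063) + (0.5)·(0.5039) = 4.6772.

Step 5 — scale by n: T² = 6 · 4.6772 = 28.063.

T² ≈ 28.063


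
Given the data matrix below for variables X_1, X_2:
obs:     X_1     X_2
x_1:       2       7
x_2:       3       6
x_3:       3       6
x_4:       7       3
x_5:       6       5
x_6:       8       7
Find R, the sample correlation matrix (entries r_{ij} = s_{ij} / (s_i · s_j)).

Step 1 — column means:
  mean(X_1) = (2 + 3 + 3 + 7 + 6 + 8) / 6 = 29/6 = 4.8333
  mean(X_2) = (7 + 6 + 6 + 3 + 5 + 7) / 6 = 34/6 = 5.6667

Step 2 — sample variances and covariances s[i,j] = (1/(n-1)) · Σ_k (x_{k,i} - mean_i) · (x_{k,j} - mean_j), with n-1 = 5:
  s[X_1,X_1] = ((-2.8333)·(-2.8333) + (-1.8333)·(-1.8333) + (-1.8333)·(-1.8333) + (2.1667)·(2.1667) + (1.1667)·(1.1667) + (3.1667)·(3.1667)) / 5 = 30.8333/5 = 6.1667
  s[X_1,X_2] = ((-2.8333)·(1.3333) + (-1.8333)·(0.3333) + (-1.8333)·(0.3333) + (2.1667)·(-2.6667) + (1.1667)·(-0.6667) + (3.1667)·(1.3333)) / 5 = -7.3333/5 = -1.4667
  s[X_2,X_2] = ((1.3333)·(1.3333) + (0.3333)·(0.3333) + (0.3333)·(0.3333) + (-2.6667)·(-2.6667) + (-0.6667)·(-0.6667) + (1.3333)·(1.3333)) / 5 = 11.3333/5 = 2.2667
  Sample standard deviations s_i = √(s[i,i]):
  s(X_1) = √(6.1667) = 2.4833
  s(X_2) = √(2.2667) = 1.5055

Step 3 — r_{ij} = s_{ij} / (s_i · s_j):
  r[X_1,X_1] = 1 (diagonal).
  r[X_1,X_2] = -1.4667 / (2.4833 · 1.5055) = -1.4667 / 3.7387 = -0.3923
  r[X_2,X_2] = 1 (diagonal).

R is symmetric with unit diagonal. Assembling:

R = [[1, -0.3923],
 [-0.3923, 1]]


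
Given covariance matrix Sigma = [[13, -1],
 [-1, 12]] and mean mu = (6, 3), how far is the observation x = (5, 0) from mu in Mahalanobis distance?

Step 1 — centre the observation: (x - mu) = (-1, -3).

Step 2 — invert Sigma. det(Sigma) = 13·12 - (-1)² = 155.
  Sigma^{-1} = (1/det) · [[d, -b], [-b, a]] = [[0.0774, 0.0065],
 [0.0065, 0.0839]].

Step 3 — form the quadratic (x - mu)^T · Sigma^{-1} · (x - mu):
  Sigma^{-1} · (x - mu) = (-0.0968, -0.2581).
  (x - mu)^T · [Sigma^{-1} · (x - mu)] = (-1)·(-0.0968) + (-3)·(-0.2581) = 0.871.

Step 4 — take square root: d = √(0.871) ≈ 0.9333.

d(x, mu) = √(0.871) ≈ 0.9333


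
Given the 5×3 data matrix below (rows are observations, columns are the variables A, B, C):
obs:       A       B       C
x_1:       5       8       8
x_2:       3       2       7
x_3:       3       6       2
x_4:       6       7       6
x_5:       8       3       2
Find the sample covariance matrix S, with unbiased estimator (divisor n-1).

Step 1 — column means:
  mean(A) = (5 + 3 + 3 + 6 + 8) / 5 = 25/5 = 5
  mean(B) = (8 + 2 + 6 + 7 + 3) / 5 = 26/5 = 5.2
  mean(C) = (8 + 7 + 2 + 6 + 2) / 5 = 25/5 = 5

Step 2 — sample covariance S[i,j] = (1/(n-1)) · Σ_k (x_{k,i} - mean_i) · (x_{k,j} - mean_j), with n-1 = 4.
  S[A,A] = ((0)·(0) + (-2)·(-2) + (-2)·(-2) + (1)·(1) + (3)·(3)) / 4 = 18/4 = 4.5
  S[A,B] = ((0)·(2.8) + (-2)·(-3.2) + (-2)·(0.8) + (1)·(1.8) + (3)·(-2.2)) / 4 = 0/4 = 0
  S[A,C] = ((0)·(3) + (-2)·(2) + (-2)·(-3) + (1)·(1) + (3)·(-3)) / 4 = -6/4 = -1.5
  S[B,B] = ((2.8)·(2.8) + (-3.2)·(-3.2) + (0.8)·(0.8) + (1.8)·(1.8) + (-2.2)·(-2.2)) / 4 = 26.8/4 = 6.7
  S[B,C] = ((2.8)·(3) + (-3.2)·(2) + (0.8)·(-3) + (1.8)·(1) + (-2.2)·(-3)) / 4 = 8/4 = 2
  S[C,C] = ((3)·(3) + (2)·(2) + (-3)·(-3) + (1)·(1) + (-3)·(-3)) / 4 = 32/4 = 8

S is symmetric (S[j,i] = S[i,j]). Assembling:

S = [[4.5, 0, -1.5],
 [0, 6.7, 2],
 [-1.5, 2, 8]]


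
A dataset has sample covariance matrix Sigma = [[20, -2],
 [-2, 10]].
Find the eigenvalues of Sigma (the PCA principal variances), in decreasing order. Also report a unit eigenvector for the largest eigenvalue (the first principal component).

Step 1 — characteristic polynomial of 2×2 Sigma:
  det(Sigma - λI) = λ² - trace · λ + det = 0.
  trace = 20 + 10 = 30, det = 20·10 - (-2)² = 196.
Step 2 — discriminant:
  Δ = trace² - 4·det = 900 - 784 = 116.
Step 3 — eigenvalues:
  λ = (trace ± √Δ)/2 = (30 ± 10.7703)/2,
  λ_1 = 20.3852,  λ_2 = 9.6148.

Step 4 — unit eigenvector for λ_1: solve (Sigma - λ_1 I)v = 0. First row:
  (20 - 20.3852)·v_x + (-2)·v_y = 0, i.e. (-0.3852)·v_x + (-2)·v_y = 0,
  so v ∝ (b, λ_1 - a) = (-2, 0.3852); multiply by -1 so the first entry is positive: u = (2, -0.3852).
  ||u|| = √((2)² + (-0.3852)²) = √(4.1484) ≈ 2.0368,
  v_1 = u/||u|| ≈ (0.982, -0.1891) (||v_1|| = 1).

λ_1 = 20.3852,  λ_2 = 9.6148;  v_1 ≈ (0.982, -0.1891)


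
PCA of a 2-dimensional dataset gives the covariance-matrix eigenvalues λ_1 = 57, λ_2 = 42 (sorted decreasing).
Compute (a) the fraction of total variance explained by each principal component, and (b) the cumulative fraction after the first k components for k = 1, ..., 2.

Step 1 — total variance = trace(Sigma) = Σ λ_i = 57 + 42 = 99.

Step 2 — fraction explained by component i = λ_i / Σ λ:
  PC1: 57/99 = 0.5758
  PC2: 42/99 = 0.4242

Step 3 — cumulative fraction after k components = (λ_1 + ... + λ_k) / Σ λ:
  k = 1: 57/99 = 0.5758
  k = 2: (57 + 42)/99 = 99/99 = 1

Summary (fraction, with percent):

explained: PC1 0.5758 (57.58%), PC2 0.4242 (42.42%);  cumulative: 0.5758, 1


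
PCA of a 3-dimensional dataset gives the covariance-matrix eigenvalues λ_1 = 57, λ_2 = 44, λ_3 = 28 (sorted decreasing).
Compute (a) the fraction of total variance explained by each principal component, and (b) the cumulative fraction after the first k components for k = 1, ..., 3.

Step 1 — total variance = trace(Sigma) = Σ λ_i = 57 + 44 + 28 = 129.

Step 2 — fraction explained by component i = λ_i / Σ λ:
  PC1: 57/129 = 0.4419
  PC2: 44/129 = 0.3411
  PC3: 28/129 = 0.2171

Step 3 — cumulative fraction after k components = (λ_1 + ... + λ_k) / Σ λ:
  k = 1: 57/129 = 0.4419
  k = 2: (57 + 44)/129 = 101/129 = 0.7829
  k = 3: (57 + 44 + 28)/129 = 129/129 = 1

Summary (fraction, with percent):

explained: PC1 0.4419 (44.19%), PC2 0.3411 (34.11%), PC3 0.2171 (21.71%);  cumulative: 0.4419, 0.7829, 1


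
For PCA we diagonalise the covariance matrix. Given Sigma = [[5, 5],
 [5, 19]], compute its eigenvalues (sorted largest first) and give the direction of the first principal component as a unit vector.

Step 1 — characteristic polynomial of 2×2 Sigma:
  det(Sigma - λI) = λ² - trace · λ + det = 0.
  trace = 5 + 19 = 24, det = 5·19 - (5)² = 70.
Step 2 — discriminant:
  Δ = trace² - 4·det = 576 - 280 = 296.
Step 3 — eigenvalues:
  λ = (trace ± √Δ)/2 = (24 ± 17.2047)/2,
  λ_1 = 20.6023,  λ_2 = 3.3977.

Step 4 — unit eigenvector for λ_1: solve (Sigma - λ_1 I)v = 0. First row:
  (5 - 20.6023)·v_x + (5)·v_y = 0, i.e. (-15.6023)·v_x + (5)·v_y = 0,
  so v ∝ (b, λ_1 - a) = (5, 15.6023) = u.
  ||u|| = √((5)² + (15.6023)²) = √(268.4326) ≈ 16.3839,
  v_1 = u/||u|| ≈ (0.3052, 0.9523) (||v_1|| = 1).

λ_1 = 20.6023,  λ_2 = 3.3977;  v_1 ≈ (0.3052, 0.9523)


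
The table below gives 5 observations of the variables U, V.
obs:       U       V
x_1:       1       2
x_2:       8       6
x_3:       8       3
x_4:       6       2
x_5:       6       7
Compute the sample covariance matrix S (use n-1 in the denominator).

Step 1 — column means:
  mean(U) = (1 + 8 + 8 + 6 + 6) / 5 = 29/5 = 5.8
  mean(V) = (2 + 6 + 3 + 2 + 7) / 5 = 20/5 = 4

Step 2 — sample covariance S[i,j] = (1/(n-1)) · Σ_k (x_{k,i} - mean_i) · (x_{k,j} - mean_j), with n-1 = 4.
  S[U,U] = ((-4.8)·(-4.8) + (2.2)·(2.2) + (2.2)·(2.2) + (0.2)·(0.2) + (0.2)·(0.2)) / 4 = 32.8/4 = 8.2
  S[U,V] = ((-4.8)·(-2) + (2.2)·(2) + (2.2)·(-1) + (0.2)·(-2) + (0.2)·(3)) / 4 = 12/4 = 3
  S[V,V] = ((-2)·(-2) + (2)·(2) + (-1)·(-1) + (-2)·(-2) + (3)·(3)) / 4 = 22/4 = 5.5

S is symmetric (S[j,i] = S[i,j]). Assembling:

S = [[8.2, 3],
 [3, 5.5]]


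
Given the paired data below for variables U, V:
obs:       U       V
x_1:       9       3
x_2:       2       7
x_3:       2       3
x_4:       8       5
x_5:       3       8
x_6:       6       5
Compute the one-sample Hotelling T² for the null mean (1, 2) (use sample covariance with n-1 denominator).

Step 1 — sample mean vector:
  mean(U) = (9 + 2 + 2 + 8 + 3 + 6) / 6 = 30/6 = 5
  mean(V) = (3 + 7 + 3 + 5 + 8 + 5) / 6 = 31/6 = 5.1667
  x̄ = (5, 5.1667),  deviation x̄ - mu_0 = (5, 5.1667) - (1, 2) = (4, 3.1667).

Step 2 — sample covariance matrix, S[i,j] = (1/(n-1)) · Σ_k (x_{k,i} - mean_i) · (x_{k,j} - mean_j), divisor n-1 = 5:
  S[U,U] = ((4)·(4) + (-3)·(-3) + (-3)·(-3) + (3)·(3) + (-2)·(-2) + (1)·(1)) / 5 = 48/5 = 9.6
  S[U,V] = ((4)·(-2.1667) + (-3)·(1.8333) + (-3)·(-2.1667) + (3)·(-0.1667) + (-2)·(2.8333) + (1)·(-0.1667)) / 5 = -14/5 = -2.8
  S[V,V] = ((-2.1667)·(-2.1667) + (1.8333)·(1.8333) + (-2.1667)·(-2.1667) + (-0.1667)·(-0.1667) + (2.8333)·(2.8333) + (-0.1667)·(-0.1667)) / 5 = 20.8333/5 = 4.1667
  S = [[9.6, -2.8],
 [-2.8, 4.1667]].

Step 3 — invert S. det(S) = 9.6·4.1667 - (-2.8)² = 32.16.
  S^{-1} = (1/det) · [[d, -b], [-b, a]] = [[0.1296, 0.0871],
 [0.0871, 0.2985]].

Step 4 — quadratic form (x̄ - mu_0)^T · S^{-1} · (x̄ - mu_0):
  S^{-1} · (x̄ - mu_0) = (0.7939, 1.2935),
  (x̄ - mu_0)^T · [...] = (4)·(0.7939) + (3.1667)·(1.2935) = 7.272.

Step 5 — scale by n: T² = 6 · 7.272 = 43.6318.

T² ≈ 43.6318


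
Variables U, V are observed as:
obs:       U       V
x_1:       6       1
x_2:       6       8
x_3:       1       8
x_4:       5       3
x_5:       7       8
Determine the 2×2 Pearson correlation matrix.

Step 1 — column means:
  mean(U) = (6 + 6 + 1 + 5 + 7) / 5 = 25/5 = 5
  mean(V) = (1 + 8 + 8 + 3 + 8) / 5 = 28/5 = 5.6

Step 2 — sample variances and covariances s[i,j] = (1/(n-1)) · Σ_k (x_{k,i} - mean_i) · (x_{k,j} - mean_j), with n-1 = 4:
  s[U,U] = ((1)·(1) + (1)·(1) + (-4)·(-4) + (0)·(0) + (2)·(2)) / 4 = 22/4 = 5.5
  s[U,V] = ((1)·(-4.6) + (1)·(2.4) + (-4)·(2.4) + (0)·(-2.6) + (2)·(2.4)) / 4 = -7/4 = -1.75
  s[V,V] = ((-4.6)·(-4.6) + (2.4)·(2.4) + (2.4)·(2.4) + (-2.6)·(-2.6) + (2.4)·(2.4)) / 4 = 45.2/4 = 11.3
  Sample standard deviations s_i = √(s[i,i]):
  s(U) = √(5.5) = 2.3452
  s(V) = √(11.3) = 3.3615

Step 3 — r_{ij} = s_{ij} / (s_i · s_j):
  r[U,U] = 1 (diagonal).
  r[U,V] = -1.75 / (2.3452 · 3.3615) = -1.75 / 7.8835 = -0.222
  r[V,V] = 1 (diagonal).

R is symmetric with unit diagonal. Assembling:

R = [[1, -0.222],
 [-0.222, 1]]


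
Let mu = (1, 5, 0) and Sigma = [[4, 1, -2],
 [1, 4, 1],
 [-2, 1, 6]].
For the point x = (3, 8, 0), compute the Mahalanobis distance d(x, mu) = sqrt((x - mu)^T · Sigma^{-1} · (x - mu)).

Step 1 — centre the observation: (x - mu) = (2, 3, 0).

Step 2 — invert Sigma (cofactor / det for 3×3, or solve directly):
  Sigma^{-1} = [[0.3485, -0.1212, 0.1364],
 [-0.1212, 0.303, -0.0909],
 [0.1364, -0.0909, 0.2273]].

Step 3 — form the quadratic (x - mu)^T · Sigma^{-1} · (x - mu):
  Sigma^{-1} · (x - mu) = (0.3333, 0.6667, 0).
  (x - mu)^T · [Sigma^{-1} · (x - mu)] = (2)·(0.3333) + (3)·(0.6667) + (0)·(0) = 2.6667.

Step 4 — take square root: d = √(2.6667) ≈ 1.633.

d(x, mu) = √(2.6667) ≈ 1.633


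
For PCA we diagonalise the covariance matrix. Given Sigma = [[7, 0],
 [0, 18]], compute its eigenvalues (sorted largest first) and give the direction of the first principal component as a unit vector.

Step 1 — characteristic polynomial of 2×2 Sigma:
  det(Sigma - λI) = λ² - trace · λ + det = 0.
  trace = 7 + 18 = 25, det = 7·18 - (0)² = 126.
Step 2 — discriminant:
  Δ = trace² - 4·det = 625 - 504 = 121.
Step 3 — eigenvalues:
  λ = (trace ± √Δ)/2 = (25 ± 11)/2,
  λ_1 = 18,  λ_2 = 7.

Step 4 — unit eigenvector for λ_1: Sigma is diagonal, so its eigenvectors are the coordinate axes. λ_1 = 18 is the diagonal entry on the second coordinate axis, hence
  v_1 = (0, 1) (||v_1|| = 1).

λ_1 = 18,  λ_2 = 7;  v_1 ≈ (0, 1)


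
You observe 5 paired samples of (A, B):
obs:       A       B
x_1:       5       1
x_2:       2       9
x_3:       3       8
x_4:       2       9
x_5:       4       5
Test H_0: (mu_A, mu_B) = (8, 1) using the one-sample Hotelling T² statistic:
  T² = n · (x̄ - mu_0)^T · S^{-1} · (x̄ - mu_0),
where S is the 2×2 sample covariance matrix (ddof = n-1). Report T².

Step 1 — sample mean vector:
  mean(A) = (5 + 2 + 3 + 2 + 4) / 5 = 16/5 = 3.2
  mean(B) = (1 + 9 + 8 + 9 + 5) / 5 = 32/5 = 6.4
  x̄ = (3.2, 6.4),  deviation x̄ - mu_0 = (3.2, 6.4) - (8, 1) = (-4.8, 5.4).

Step 2 — sample covariance matrix, S[i,j] = (1/(n-1)) · Σ_k (x_{k,i} - mean_i) · (x_{k,j} - mean_j), divisor n-1 = 4:
  S[A,A] = ((1.8)·(1.8) + (-1.2)·(-1.2) + (-0.2)·(-0.2) + (-1.2)·(-1.2) + (0.8)·(0.8)) / 4 = 6.8/4 = 1.7
  S[A,B] = ((1.8)·(-5.4) + (-1.2)·(2.6) + (-0.2)·(1.6) + (-1.2)·(2.6) + (0.8)·(-1.4)) / 4 = -17.4/4 = -4.35
  S[B,B] = ((-5.4)·(-5.4) + (2.6)·(2.6) + (1.6)·(1.6) + (2.6)·(2.6) + (-1.4)·(-1.4)) / 4 = 47.2/4 = 11.8
  S = [[1.7, -4.35],
 [-4.35, 11.8]].

Step 3 — invert S. det(S) = 1.7·11.8 - (-4.35)² = 1.1375.
  S^{-1} = (1/det) · [[d, -b], [-b, a]] = [[10.3736, 3.8242],
 [3.8242, 1.4945]].

Step 4 — quadratic form (x̄ - mu_0)^T · S^{-1} · (x̄ - mu_0):
  S^{-1} · (x̄ - mu_0) = (-29.1429, -10.2857),
  (x̄ - mu_0)^T · [...] = (-4.8)·(-29.1429) + (5.4)·(-10.2857) = 84.3429.

Step 5 — scale by n: T² = 5 · 84.3429 = 421.7143.

T² ≈ 421.7143


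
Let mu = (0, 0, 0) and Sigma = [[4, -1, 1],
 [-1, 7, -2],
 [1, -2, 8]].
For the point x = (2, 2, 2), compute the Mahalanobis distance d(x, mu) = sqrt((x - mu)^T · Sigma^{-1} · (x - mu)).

Step 1 — centre the observation: (x - mu) = (2, 2, 2).

Step 2 — invert Sigma (cofactor / det for 3×3, or solve directly):
  Sigma^{-1} = [[0.264, 0.0305, -0.0254],
 [0.0305, 0.1574, 0.0355],
 [-0.0254, 0.0355, 0.1371]].

Step 3 — form the quadratic (x - mu)^T · Sigma^{-1} · (x - mu):
  Sigma^{-1} · (x - mu) = (0.5381, 0.4467, 0.2944).
  (x - mu)^T · [Sigma^{-1} · (x - mu)] = (2)·(0.5381) + (2)·(0.4467) + (2)·(0.2944) = 2.5584.

Step 4 — take square root: d = √(2.5584) ≈ 1.5995.

d(x, mu) = √(2.5584) ≈ 1.5995


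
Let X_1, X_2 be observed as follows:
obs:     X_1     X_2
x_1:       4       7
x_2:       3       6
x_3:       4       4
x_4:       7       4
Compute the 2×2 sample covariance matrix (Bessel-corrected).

Step 1 — column means:
  mean(X_1) = (4 + 3 + 4 + 7) / 4 = 18/4 = 4.5
  mean(X_2) = (7 + 6 + 4 + 4) / 4 = 21/4 = 5.25

Step 2 — sample covariance S[i,j] = (1/(n-1)) · Σ_k (x_{k,i} - mean_i) · (x_{k,j} - mean_j), with n-1 = 3.
  S[X_1,X_1] = ((-0.5)·(-0.5) + (-1.5)·(-1.5) + (-0.5)·(-0.5) + (2.5)·(2.5)) / 3 = 9/3 = 3
  S[X_1,X_2] = ((-0.5)·(1.75) + (-1.5)·(0.75) + (-0.5)·(-1.25) + (2.5)·(-1.25)) / 3 = -4.5/3 = -1.5
  S[X_2,X_2] = ((1.75)·(1.75) + (0.75)·(0.75) + (-1.25)·(-1.25) + (-1.25)·(-1.25)) / 3 = 6.75/3 = 2.25

S is symmetric (S[j,i] = S[i,j]). Assembling:

S = [[3, -1.5],
 [-1.5, 2.25]]


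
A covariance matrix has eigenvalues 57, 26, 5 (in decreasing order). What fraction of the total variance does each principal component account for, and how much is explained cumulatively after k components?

Step 1 — total variance = trace(Sigma) = Σ λ_i = 57 + 26 + 5 = 88.

Step 2 — fraction explained by component i = λ_i / Σ λ:
  PC1: 57/88 = 0.6477
  PC2: 26/88 = 0.2955
  PC3: 5/88 = 0.0568

Step 3 — cumulative fraction after k components = (λ_1 + ... + λ_k) / Σ λ:
  k = 1: 57/88 = 0.6477
  k = 2: (57 + 26)/88 = 83/88 = 0.9432
  k = 3: (57 + 26 + 5)/88 = 88/88 = 1

Summary (fraction, with percent):

explained: PC1 0.6477 (64.77%), PC2 0.2955 (29.55%), PC3 0.0568 (5.68%);  cumulative: 0.6477, 0.9432, 1


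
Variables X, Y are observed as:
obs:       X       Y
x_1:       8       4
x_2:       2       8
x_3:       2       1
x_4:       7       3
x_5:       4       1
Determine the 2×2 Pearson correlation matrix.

Step 1 — column means:
  mean(X) = (8 + 2 + 2 + 7 + 4) / 5 = 23/5 = 4.6
  mean(Y) = (4 + 8 + 1 + 3 + 1) / 5 = 17/5 = 3.4

Step 2 — sample variances and covariances s[i,j] = (1/(n-1)) · Σ_k (x_{k,i} - mean_i) · (x_{k,j} - mean_j), with n-1 = 4:
  s[X,X] = ((3.4)·(3.4) + (-2.6)·(-2.6) + (-2.6)·(-2.6) + (2.4)·(2.4) + (-0.6)·(-0.6)) / 4 = 31.2/4 = 7.8
  s[X,Y] = ((3.4)·(0.6) + (-2.6)·(4.6) + (-2.6)·(-2.4) + (2.4)·(-0.4) + (-0.6)·(-2.4)) / 4 = -3.2/4 = -0.8
  s[Y,Y] = ((0.6)·(0.6) + (4.6)·(4.6) + (-2.4)·(-2.4) + (-0.4)·(-0.4) + (-2.4)·(-2.4)) / 4 = 33.2/4 = 8.3
  Sample standard deviations s_i = √(s[i,i]):
  s(X) = √(7.8) = 2.7928
  s(Y) = √(8.3) = 2.881

Step 3 — r_{ij} = s_{ij} / (s_i · s_j):
  r[X,X] = 1 (diagonal).
  r[X,Y] = -0.8 / (2.7928 · 2.881) = -0.8 / 8.0461 = -0.0994
  r[Y,Y] = 1 (diagonal).

R is symmetric with unit diagonal. Assembling:

R = [[1, -0.0994],
 [-0.0994, 1]]


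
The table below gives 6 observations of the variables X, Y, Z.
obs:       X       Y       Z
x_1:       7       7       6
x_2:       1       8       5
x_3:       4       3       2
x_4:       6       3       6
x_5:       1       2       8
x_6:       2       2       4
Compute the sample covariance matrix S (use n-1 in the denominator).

Step 1 — column means:
  mean(X) = (7 + 1 + 4 + 6 + 1 + 2) / 6 = 21/6 = 3.5
  mean(Y) = (7 + 8 + 3 + 3 + 2 + 2) / 6 = 25/6 = 4.1667
  mean(Z) = (6 + 5 + 2 + 6 + 8 + 4) / 6 = 31/6 = 5.1667

Step 2 — sample covariance S[i,j] = (1/(n-1)) · Σ_k (x_{k,i} - mean_i) · (x_{k,j} - mean_j), with n-1 = 5.
  S[X,X] = ((3.5)·(3.5) + (-2.5)·(-2.5) + (0.5)·(0.5) + (2.5)·(2.5) + (-2.5)·(-2.5) + (-1.5)·(-1.5)) / 5 = 33.5/5 = 6.7
  S[X,Y] = ((3.5)·(2.8333) + (-2.5)·(3.8333) + (0.5)·(-1.1667) + (2.5)·(-1.1667) + (-2.5)·(-2.1667) + (-1.5)·(-2.1667)) / 5 = 5.5/5 = 1.1
  S[X,Z] = ((3.5)·(0.8333) + (-2.5)·(-0.1667) + (0.5)·(-3.1667) + (2.5)·(0.8333) + (-2.5)·(2.8333) + (-1.5)·(-1.1667)) / 5 = -1.5/5 = -0.3
  S[Y,Y] = ((2.8333)·(2.8333) + (3.8333)·(3.8333) + (-1.1667)·(-1.1667) + (-1.1667)·(-1.1667) + (-2.1667)·(-2.1667) + (-2.1667)·(-2.1667)) / 5 = 34.8333/5 = 6.9667
  S[Y,Z] = ((2.8333)·(0.8333) + (3.8333)·(-0.1667) + (-1.1667)·(-3.1667) + (-1.1667)·(0.8333) + (-2.1667)·(2.8333) + (-2.1667)·(-1.1667)) / 5 = 0.8333/5 = 0.1667
  S[Z,Z] = ((0.8333)·(0.8333) + (-0.1667)·(-0.1667) + (-3.1667)·(-3.1667) + (0.8333)·(0.8333) + (2.8333)·(2.8333) + (-1.1667)·(-1.1667)) / 5 = 20.8333/5 = 4.1667

S is symmetric (S[j,i] = S[i,j]). Assembling:

S = [[6.7, 1.1, -0.3],
 [1.1, 6.9667, 0.1667],
 [-0.3, 0.1667, 4.1667]]


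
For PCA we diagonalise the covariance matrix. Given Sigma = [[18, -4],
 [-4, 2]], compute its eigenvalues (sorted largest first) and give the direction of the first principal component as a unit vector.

Step 1 — characteristic polynomial of 2×2 Sigma:
  det(Sigma - λI) = λ² - trace · λ + det = 0.
  trace = 18 + 2 = 20, det = 18·2 - (-4)² = 20.
Step 2 — discriminant:
  Δ = trace² - 4·det = 400 - 80 = 320.
Step 3 — eigenvalues:
  λ = (trace ± √Δ)/2 = (20 ± 17.8885)/2,
  λ_1 = 18.9443,  λ_2 = 1.0557.

Step 4 — unit eigenvector for λ_1: solve (Sigma - λ_1 I)v = 0. First row:
  (18 - 18.9443)·v_x + (-4)·v_y = 0, i.e. (-0.9443)·v_x + (-4)·v_y = 0,
  so v ∝ (b, λ_1 - a) = (-4, 0.9443); multiply by -1 so the first entry is positive: u = (4, -0.9443).
  ||u|| = √((4)² + (-0.9443)²) = √(16.8916) ≈ 4.1099,
  v_1 = u/||u|| ≈ (0.9732, -0.2298) (||v_1|| = 1).

λ_1 = 18.9443,  λ_2 = 1.0557;  v_1 ≈ (0.9732, -0.2298)


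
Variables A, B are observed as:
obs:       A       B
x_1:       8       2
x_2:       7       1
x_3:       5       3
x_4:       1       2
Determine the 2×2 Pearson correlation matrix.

Step 1 — column means:
  mean(A) = (8 + 7 + 5 + 1) / 4 = 21/4 = 5.25
  mean(B) = (2 + 1 + 3 + 2) / 4 = 8/4 = 2

Step 2 — sample variances and covariances s[i,j] = (1/(n-1)) · Σ_k (x_{k,i} - mean_i) · (x_{k,j} - mean_j), with n-1 = 3:
  s[A,A] = ((2.75)·(2.75) + (1.75)·(1.75) + (-0.25)·(-0.25) + (-4.25)·(-4.25)) / 3 = 28.75/3 = 9.5833
  s[A,B] = ((2.75)·(0) + (1.75)·(-1) + (-0.25)·(1) + (-4.25)·(0)) / 3 = -2/3 = -0.6667
  s[B,B] = ((0)·(0) + (-1)·(-1) + (1)·(1) + (0)·(0)) / 3 = 2/3 = 0.6667
  Sample standard deviations s_i = √(s[i,i]):
  s(A) = √(9.5833) = 3.0957
  s(B) = √(0.6667) = 0.8165

Step 3 — r_{ij} = s_{ij} / (s_i · s_j):
  r[A,A] = 1 (diagonal).
  r[A,B] = -0.6667 / (3.0957 · 0.8165) = -0.6667 / 2.5276 = -0.2638
  r[B,B] = 1 (diagonal).

R is symmetric with unit diagonal. Assembling:

R = [[1, -0.2638],
 [-0.2638, 1]]


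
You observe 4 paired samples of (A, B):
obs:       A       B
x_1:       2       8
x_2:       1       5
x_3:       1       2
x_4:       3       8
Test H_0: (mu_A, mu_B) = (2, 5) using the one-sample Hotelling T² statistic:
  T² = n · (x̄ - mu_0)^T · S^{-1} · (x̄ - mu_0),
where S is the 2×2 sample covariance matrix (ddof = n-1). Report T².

Step 1 — sample mean vector:
  mean(A) = (2 + 1 + 1 + 3) / 4 = 7/4 = 1.75
  mean(B) = (8 + 5 + 2 + 8) / 4 = 23/4 = 5.75
  x̄ = (1.75, 5.75),  deviation x̄ - mu_0 = (1.75, 5.75) - (2, 5) = (-0.25, 0.75).

Step 2 — sample covariance matrix, S[i,j] = (1/(n-1)) · Σ_k (x_{k,i} - mean_i) · (x_{k,j} - mean_j), divisor n-1 = 3:
  S[A,A] = ((0.25)·(0.25) + (-0.75)·(-0.75) + (-0.75)·(-0.75) + (1.25)·(1.25)) / 3 = 2.75/3 = 0.9167
  S[A,B] = ((0.25)·(2.25) + (-0.75)·(-0.75) + (-0.75)·(-3.75) + (1.25)·(2.25)) / 3 = 6.75/3 = 2.25
  S[B,B] = ((2.25)·(2.25) + (-0.75)·(-0.75) + (-3.75)·(-3.75) + (2.25)·(2.25)) / 3 = 24.75/3 = 8.25
  S = [[0.9167, 2.25],
 [2.25, 8.25]].

Step 3 — invert S. det(S) = 0.9167·8.25 - (2.25)² = 2.5.
  S^{-1} = (1/det) · [[d, -b], [-b, a]] = [[3.3, -0.9],
 [-0.9, 0.3667]].

Step 4 — quadratic form (x̄ - mu_0)^T · S^{-1} · (x̄ - mu_0):
  S^{-1} · (x̄ - mu_0) = (-1.5, 0.5),
  (x̄ - mu_0)^T · [...] = (-0.25)·(-1.5) + (0.75)·(0.5) = 0.75.

Step 5 — scale by n: T² = 4 · 0.75 = 3.

T² ≈ 3


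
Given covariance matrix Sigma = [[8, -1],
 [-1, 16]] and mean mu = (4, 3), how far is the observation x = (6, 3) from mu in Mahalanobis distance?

Step 1 — centre the observation: (x - mu) = (2, 0).

Step 2 — invert Sigma. det(Sigma) = 8·16 - (-1)² = 127.
  Sigma^{-1} = (1/det) · [[d, -b], [-b, a]] = [[0.126, 0.0079],
 [0.0079, 0.063]].

Step 3 — form the quadratic (x - mu)^T · Sigma^{-1} · (x - mu):
  Sigma^{-1} · (x - mu) = (0.252, 0.0157).
  (x - mu)^T · [Sigma^{-1} · (x - mu)] = (2)·(0.252) + (0)·(0.0157) = 0.5039.

Step 4 — take square root: d = √(0.5039) ≈ 0.7099.

d(x, mu) = √(0.5039) ≈ 0.7099


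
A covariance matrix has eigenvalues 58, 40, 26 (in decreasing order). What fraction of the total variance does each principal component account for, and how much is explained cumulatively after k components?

Step 1 — total variance = trace(Sigma) = Σ λ_i = 58 + 40 + 26 = 124.

Step 2 — fraction explained by component i = λ_i / Σ λ:
  PC1: 58/124 = 0.4677
  PC2: 40/124 = 0.3226
  PC3: 26/124 = 0.2097

Step 3 — cumulative fraction after k components = (λ_1 + ... + λ_k) / Σ λ:
  k = 1: 58/124 = 0.4677
  k = 2: (58 + 40)/124 = 98/124 = 0.7903
  k = 3: (58 + 40 + 26)/124 = 124/124 = 1

Summary (fraction, with percent):

explained: PC1 0.4677 (46.77%), PC2 0.3226 (32.26%), PC3 0.2097 (20.97%);  cumulative: 0.4677, 0.7903, 1


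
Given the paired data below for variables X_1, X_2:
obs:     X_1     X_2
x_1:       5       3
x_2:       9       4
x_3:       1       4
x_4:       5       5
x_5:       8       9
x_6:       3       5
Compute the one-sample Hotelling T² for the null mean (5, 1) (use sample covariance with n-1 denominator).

Step 1 — sample mean vector:
  mean(X_1) = (5 + 9 + 1 + 5 + 8 + 3) / 6 = 31/6 = 5.1667
  mean(X_2) = (3 + 4 + 4 + 5 + 9 + 5) / 6 = 30/6 = 5
  x̄ = (5.1667, 5),  deviation x̄ - mu_0 = (5.1667, 5) - (5, 1) = (0.1667, 4).

Step 2 — sample covariance matrix, S[i,j] = (1/(n-1)) · Σ_k (x_{k,i} - mean_i) · (x_{k,j} - mean_j), divisor n-1 = 5:
  S[X_1,X_1] = ((-0.1667)·(-0.1667) + (3.8333)·(3.8333) + (-4.1667)·(-4.1667) + (-0.1667)·(-0.1667) + (2.8333)·(2.8333) + (-2.1667)·(-2.1667)) / 5 = 44.8333/5 = 8.9667
  S[X_1,X_2] = ((-0.1667)·(-2) + (3.8333)·(-1) + (-4.1667)·(-1) + (-0.1667)·(0) + (2.8333)·(4) + (-2.1667)·(0)) / 5 = 12/5 = 2.4
  S[X_2,X_2] = ((-2)·(-2) + (-1)·(-1) + (-1)·(-1) + (0)·(0) + (4)·(4) + (0)·(0)) / 5 = 22/5 = 4.4
  S = [[8.9667, 2.4],
 [2.4, 4.4]].

Step 3 — invert S. det(S) = 8.9667·4.4 - (2.4)² = 33.6933.
  S^{-1} = (1/det) · [[d, -b], [-b, a]] = [[0.1306, -0.0712],
 [-0.0712, 0.2661]].

Step 4 — quadratic form (x̄ - mu_0)^T · S^{-1} · (x̄ - mu_0):
  S^{-1} · (x̄ - mu_0) = (-0.2632, 1.0526),
  (x̄ - mu_0)^T · [...] = (0.1667)·(-0.2632) + (4)·(1.0526) = 4.1667.

Step 5 — scale by n: T² = 6 · 4.1667 = 25.

T² ≈ 25


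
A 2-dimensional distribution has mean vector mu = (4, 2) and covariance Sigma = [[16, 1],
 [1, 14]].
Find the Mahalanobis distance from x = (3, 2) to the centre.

Step 1 — centre the observation: (x - mu) = (-1, 0).

Step 2 — invert Sigma. det(Sigma) = 16·14 - (1)² = 223.
  Sigma^{-1} = (1/det) · [[d, -b], [-b, a]] = [[0.0628, -0.0045],
 [-0.0045, 0.0717]].

Step 3 — form the quadratic (x - mu)^T · Sigma^{-1} · (x - mu):
  Sigma^{-1} · (x - mu) = (-0.0628, 0.0045).
  (x - mu)^T · [Sigma^{-1} · (x - mu)] = (-1)·(-0.0628) + (0)·(0.0045) = 0.0628.

Step 4 — take square root: d = √(0.0628) ≈ 0.2506.

d(x, mu) = √(0.0628) ≈ 0.2506


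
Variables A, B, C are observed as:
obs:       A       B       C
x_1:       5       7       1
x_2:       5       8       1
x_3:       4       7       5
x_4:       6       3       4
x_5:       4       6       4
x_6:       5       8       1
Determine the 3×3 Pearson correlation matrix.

Step 1 — column means:
  mean(A) = (5 + 5 + 4 + 6 + 4 + 5) / 6 = 29/6 = 4.8333
  mean(B) = (7 + 8 + 7 + 3 + 6 + 8) / 6 = 39/6 = 6.5
  mean(C) = (1 + 1 + 5 + 4 + 4 + 1) / 6 = 16/6 = 2.6667

Step 2 — sample variances and covariances s[i,j] = (1/(n-1)) · Σ_k (x_{k,i} - mean_i) · (x_{k,j} - mean_j), with n-1 = 5:
  s[A,A] = ((0.1667)·(0.1667) + (0.1667)·(0.1667) + (-0.8333)·(-0.8333) + (1.1667)·(1.1667) + (-0.8333)·(-0.8333) + (0.1667)·(0.1667)) / 5 = 2.8333/5 = 0.5667
  s[A,B] = ((0.1667)·(0.5) + (0.1667)·(1.5) + (-0.8333)·(0.5) + (1.1667)·(-3.5) + (-0.8333)·(-0.5) + (0.1667)·(1.5)) / 5 = -3.5/5 = -0.7
  s[A,C] = ((0.1667)·(-1.6667) + (0.1667)·(-1.6667) + (-0.8333)·(2.3333) + (1.1667)·(1.3333) + (-0.8333)·(1.3333) + (0.1667)·(-1.6667)) / 5 = -2.3333/5 = -0.4667
  s[B,B] = ((0.5)·(0.5) + (1.5)·(1.5) + (0.5)·(0.5) + (-3.5)·(-3.5) + (-0.5)·(-0.5) + (1.5)·(1.5)) / 5 = 17.5/5 = 3.5
  s[B,C] = ((0.5)·(-1.6667) + (1.5)·(-1.6667) + (0.5)·(2.3333) + (-3.5)·(1.3333) + (-0.5)·(1.3333) + (1.5)·(-1.6667)) / 5 = -10/5 = -2
  s[C,C] = ((-1.6667)·(-1.6667) + (-1.6667)·(-1.6667) + (2.3333)·(2.3333) + (1.3333)·(1.3333) + (1.3333)·(1.3333) + (-1.6667)·(-1.6667)) / 5 = 17.3333/5 = 3.4667
  Sample standard deviations s_i = √(s[i,i]):
  s(A) = √(0.5667) = 0.7528
  s(B) = √(3.5) = 1.8708
  s(C) = √(3.4667) = 1.8619

Step 3 — r_{ij} = s_{ij} / (s_i · s_j):
  r[A,A] = 1 (diagonal).
  r[A,B] = -0.7 / (0.7528 · 1.8708) = -0.7 / 1.4083 = -0.4971
  r[A,C] = -0.4667 / (0.7528 · 1.8619) = -0.4667 / 1.4016 = -0.333
  r[B,B] = 1 (diagonal).
  r[B,C] = -2 / (1.8708 · 1.8619) = -2 / 3.4833 = -0.5742
  r[C,C] = 1 (diagonal).

R is symmetric with unit diagonal. Assembling:

R = [[1, -0.4971, -0.333],
 [-0.4971, 1, -0.5742],
 [-0.333, -0.5742, 1]]


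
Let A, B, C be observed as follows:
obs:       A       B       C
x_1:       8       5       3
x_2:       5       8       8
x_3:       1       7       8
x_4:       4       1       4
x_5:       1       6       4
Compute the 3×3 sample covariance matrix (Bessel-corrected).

Step 1 — column means:
  mean(A) = (8 + 5 + 1 + 4 + 1) / 5 = 19/5 = 3.8
  mean(B) = (5 + 8 + 7 + 1 + 6) / 5 = 27/5 = 5.4
  mean(C) = (3 + 8 + 8 + 4 + 4) / 5 = 27/5 = 5.4

Step 2 — sample covariance S[i,j] = (1/(n-1)) · Σ_k (x_{k,i} - mean_i) · (x_{k,j} - mean_j), with n-1 = 4.
  S[A,A] = ((4.2)·(4.2) + (1.2)·(1.2) + (-2.8)·(-2.8) + (0.2)·(0.2) + (-2.8)·(-2.8)) / 4 = 34.8/4 = 8.7
  S[A,B] = ((4.2)·(-0.4) + (1.2)·(2.6) + (-2.8)·(1.6) + (0.2)·(-4.4) + (-2.8)·(0.6)) / 4 = -5.6/4 = -1.4
  S[A,C] = ((4.2)·(-2.4) + (1.2)·(2.6) + (-2.8)·(2.6) + (0.2)·(-1.4) + (-2.8)·(-1.4)) / 4 = -10.6/4 = -2.65
  S[B,B] = ((-0.4)·(-0.4) + (2.6)·(2.6) + (1.6)·(1.6) + (-4.4)·(-4.4) + (0.6)·(0.6)) / 4 = 29.2/4 = 7.3
  S[B,C] = ((-0.4)·(-2.4) + (2.6)·(2.6) + (1.6)·(2.6) + (-4.4)·(-1.4) + (0.6)·(-1.4)) / 4 = 17.2/4 = 4.3
  S[C,C] = ((-2.4)·(-2.4) + (2.6)·(2.6) + (2.6)·(2.6) + (-1.4)·(-1.4) + (-1.4)·(-1.4)) / 4 = 23.2/4 = 5.8

S is symmetric (S[j,i] = S[i,j]). Assembling:

S = [[8.7, -1.4, -2.65],
 [-1.4, 7.3, 4.3],
 [-2.65, 4.3, 5.8]]
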